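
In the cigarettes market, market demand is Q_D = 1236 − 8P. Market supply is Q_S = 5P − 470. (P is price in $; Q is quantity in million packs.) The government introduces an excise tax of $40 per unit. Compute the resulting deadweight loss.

$2461.54 million

In inverse form: demand P = 154.5 − 0.125Q, supply P = 94 + 0.2Q.
Competitive equilibrium: 154.5 − 0.125Q = 94 + 0.2Q → Q* = 186.1538, P* = 131.2308.
With the tax, the buyer price exceeds the seller price by 40: (154.5 − 0.125Q) − (94 + 0.2Q) = 40 → Q' = 63.0769.
ΔQ = 186.1538 − 63.0769 = 123.0769; the wedge equals the tax, 40.
The triangle = ½ × 123.0769 × 40 = $2461.54 million.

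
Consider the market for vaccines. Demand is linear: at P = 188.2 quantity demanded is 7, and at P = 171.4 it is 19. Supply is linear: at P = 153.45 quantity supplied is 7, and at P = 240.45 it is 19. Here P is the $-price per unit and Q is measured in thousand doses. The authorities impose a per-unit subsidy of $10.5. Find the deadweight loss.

Demand slope = (171.4 − 188.2)/(19 − 7) = −1.4, so P = 198 − 1.4Q.
Supply slope = (240.45 − 153.45)/(19 − 7) = 7.25, so P = 102.7 + 7.25Q.
Competitive equilibrium: 198 − 1.4Q = 102.7 + 7.25Q → Q* = 11.0173, P* = 182.5757.
The subsidy lowers effective supply by 10.5: P = 92.2 + 7.25Q.
New quantity: 198 − 1.4Q = 92.2 + 7.25Q → Q' = 12.2312.
Overproduction ΔQ = 12.2312 − 11.0173 = 1.2139; wedge = subsidy = 10.5.
Deadweight loss = ½ × 1.2139 × 10.5 = $6.37 thousand.

$6.37 thousand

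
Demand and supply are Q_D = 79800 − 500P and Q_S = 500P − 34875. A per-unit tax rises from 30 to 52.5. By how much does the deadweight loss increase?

In inverse form: demand P = 159.6 − 0.002Q, supply P = 69.75 + 0.002Q.
Competitive equilibrium: 159.6 − 0.002Q = 69.75 + 0.002Q → Q* = 22462.5, P* = 114.675.
For a per-unit tax t: ΔQ = t/0.004, so DWL = ½·t·(t/0.004) = t²/0.008.
At t = 30: DWL = 112500. At t = 52.5: DWL = 344531.25.
Increase = 344531.25 − 112500 = 232031.25.

232031.25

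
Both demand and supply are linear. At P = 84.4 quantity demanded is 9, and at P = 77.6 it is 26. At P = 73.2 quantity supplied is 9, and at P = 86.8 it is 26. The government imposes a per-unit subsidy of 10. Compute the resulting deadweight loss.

41.67

Demand slope = (77.6 − 84.4)/(26 − 9) = −0.4, so P = 88 − 0.4Q.
Supply slope = (86.8 − 73.2)/(26 − 9) = 0.8, so P = 66 + 0.8Q.
Competitive equilibrium: 88 − 0.4Q = 66 + 0.8Q → Q* = 18.3333, P* = 80.6667.
The subsidy lowers effective supply by 10: P = 56 + 0.8Q.
New quantity: 88 − 0.4Q = 56 + 0.8Q → Q' = 26.6667.
Overproduction ΔQ = 26.6667 − 18.3333 = 8.3334; wedge = subsidy = 10.
The triangle = ½ × 8.3334 × 10 = 41.67.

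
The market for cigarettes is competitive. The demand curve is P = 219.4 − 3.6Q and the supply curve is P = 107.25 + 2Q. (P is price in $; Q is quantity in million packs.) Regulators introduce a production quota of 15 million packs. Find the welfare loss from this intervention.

Competitive equilibrium: 219.4 − 3.6Q = 107.25 + 2Q → Q* = 20.0268, P* = 147.3036.
At Q = 15: demand price = 219.4 − 3.6·15 = 165.4; supply price = 107.25 + 2·15 = 137.25.
ΔQ = 20.0268 − 15 = 5.0268; wedge = 165.4 − 137.25 = 28.15.
Welfare loss = ½ × 5.0268 × 28.15 = $70.75 million.

$70.75 million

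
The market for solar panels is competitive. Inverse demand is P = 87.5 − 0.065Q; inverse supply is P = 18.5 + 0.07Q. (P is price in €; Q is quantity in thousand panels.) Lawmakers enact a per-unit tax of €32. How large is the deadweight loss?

€3792.59 thousand

Competitive equilibrium: 87.5 − 0.065Q = 18.5 + 0.07Q → Q* = 511.1111, P* = 54.2778.
With the tax, the buyer price exceeds the seller price by 32: (87.5 − 0.065Q) − (18.5 + 0.07Q) = 32 → Q' = 274.0741.
ΔQ = 511.1111 − 274.0741 = 237.037; the wedge equals the tax, 32.
Welfare loss = ½ × 237.037 × 32 = €3792.59 thousand.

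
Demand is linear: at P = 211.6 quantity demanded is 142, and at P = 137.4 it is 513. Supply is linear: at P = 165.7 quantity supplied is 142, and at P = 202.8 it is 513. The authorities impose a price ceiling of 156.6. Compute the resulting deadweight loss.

Demand slope = (137.4 − 211.6)/(513 − 142) = −0.2, so P = 240 − 0.2Q.
Supply slope = (202.8 − 165.7)/(513 − 142) = 0.1, so P = 151.5 + 0.1Q.
Competitive equilibrium: 240 − 0.2Q = 151.5 + 0.1Q → Q* = 295, P* = 181.
At the ceiling P = 156.6, quantity supplied = (156.6 − 151.5)/0.1 = 51.
Willingness to pay at Q' = 51: 240 − 0.2·51 = 229.8.
ΔQ = 295 − 51 = 244; wedge = 229.8 − 156.6 = 73.2.
Welfare loss = ½ × 244 × 73.2 = 8930.40.

8930.40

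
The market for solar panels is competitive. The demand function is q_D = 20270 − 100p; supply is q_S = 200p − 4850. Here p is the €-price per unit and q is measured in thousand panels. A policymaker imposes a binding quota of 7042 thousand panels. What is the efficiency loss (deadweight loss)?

In inverse form: demand p = 202.7 − 0.01q, supply p = 24.25 + 0.005q.
Competitive equilibrium: 202.7 − 0.01q = 24.25 + 0.005q → q* = 11896.6667, p* = 83.7333.
At q = 7042: demand price = 202.7 − 0.01·7042 = 132.28; supply price = 24.25 + 0.005·7042 = 59.46.
Δq = 11896.6667 − 7042 = 4854.6667; wedge = 132.28 − 59.46 = 72.82.
Welfare loss = ½ × 4854.6667 × 72.82 = €176758.41 thousand.

€176758.41 thousand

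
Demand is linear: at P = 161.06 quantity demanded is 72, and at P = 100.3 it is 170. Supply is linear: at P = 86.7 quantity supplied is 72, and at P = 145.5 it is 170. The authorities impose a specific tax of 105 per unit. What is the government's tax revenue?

4922.95

Demand slope = (100.3 − 161.06)/(170 − 72) = −0.62, so P = 205.7 − 0.62Q.
Supply slope = (145.5 − 86.7)/(170 − 72) = 0.6, so P = 43.5 + 0.6Q.
Competitive equilibrium: 205.7 − 0.62Q = 43.5 + 0.6Q → Q* = 132.9508, P* = 123.2705.
With the tax, the buyer price exceeds the seller price by 105: (205.7 − 0.62Q) − (43.5 + 0.6Q) = 105 → Q' = 46.8852.
Tax revenue = 105 × 46.8852 = 4922.95.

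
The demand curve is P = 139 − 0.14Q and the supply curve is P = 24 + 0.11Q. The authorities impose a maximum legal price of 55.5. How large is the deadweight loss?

Competitive equilibrium: 139 − 0.14Q = 24 + 0.11Q → Q* = 460, P* = 74.6.
At the ceiling P = 55.5, quantity supplied = (55.5 − 24)/0.11 = 286.3636.
Willingness to pay at Q' = 286.3636: 139 − 0.14·286.3636 = 98.9091.
ΔQ = 460 − 286.3636 = 173.6364; wedge = 98.9091 − 55.5 = 43.4091.
DWL = ½ × 173.6364 × 43.4091 = 3768.70.

3768.70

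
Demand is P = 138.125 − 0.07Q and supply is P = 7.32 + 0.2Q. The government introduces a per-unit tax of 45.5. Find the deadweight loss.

3833.80

Competitive equilibrium: 138.125 − 0.07Q = 7.32 + 0.2Q → Q* = 484.463, P* = 104.2126.
With the tax, the buyer price exceeds the seller price by 45.5: (138.125 − 0.07Q) − (7.32 + 0.2Q) = 45.5 → Q' = 315.9444.
ΔQ = 484.463 − 315.9444 = 168.5186; the wedge equals the tax, 45.5.
DWL = ½ × 168.5186 × 45.5 = 3833.80.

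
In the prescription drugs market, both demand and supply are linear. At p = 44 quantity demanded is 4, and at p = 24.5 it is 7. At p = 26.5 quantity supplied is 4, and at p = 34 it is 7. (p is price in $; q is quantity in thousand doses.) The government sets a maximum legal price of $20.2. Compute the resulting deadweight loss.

Demand slope = (24.5 − 44)/(7 − 4) = −6.5, so p = 70 − 6.5q.
Supply slope = (34 − 26.5)/(7 − 4) = 2.5, so p = 16.5 + 2.5q.
Competitive equilibrium: 70 − 6.5q = 16.5 + 2.5q → q* = 5.9444, p* = 31.3611.
At the ceiling p = 20.2, quantity supplied = (20.2 − 16.5)/2.5 = 1.48.
Willingness to pay at q' = 1.48: 70 − 6.5·1.48 = 60.38.
Δq = 5.9444 − 1.48 = 4.4644; wedge = 60.38 − 20.2 = 40.18.
Welfare loss = ½ × 4.4644 × 40.18 = $89.69 thousand.

$89.69 thousand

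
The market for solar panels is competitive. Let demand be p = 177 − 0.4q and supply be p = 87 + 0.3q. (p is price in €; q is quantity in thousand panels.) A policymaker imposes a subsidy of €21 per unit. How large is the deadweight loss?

€315 thousand

Competitive equilibrium: 177 − 0.4q = 87 + 0.3q → q* = 128.5714, p* = 125.5714.
The subsidy lowers effective supply by 21: p = 66 + 0.3q.
New quantity: 177 − 0.4q = 66 + 0.3q → q' = 158.5714.
Overproduction Δq = 158.5714 − 128.5714 = 30; wedge = subsidy = 21.
DWL = ½ × 30 × 21 = €315 thousand.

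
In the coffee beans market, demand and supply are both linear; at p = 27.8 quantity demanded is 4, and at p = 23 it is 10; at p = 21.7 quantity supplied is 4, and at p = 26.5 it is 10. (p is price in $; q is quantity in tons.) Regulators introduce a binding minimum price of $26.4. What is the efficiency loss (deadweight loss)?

Demand slope = (23 − 27.8)/(10 − 4) = −0.8, so p = 31 − 0.8q.
Supply slope = (26.5 − 21.7)/(10 − 4) = 0.8, so p = 18.5 + 0.8q.
Competitive equilibrium: 31 − 0.8q = 18.5 + 0.8q → q* = 7.8125, p* = 24.75.
At the floor p = 26.4, quantity demanded = (31 − 26.4)/0.8 = 5.75.
Sellers' marginal cost at q' = 5.75: 18.5 + 0.8·5.75 = 23.1.
Δq = 7.8125 − 5.75 = 2.0625; wedge = 26.4 − 23.1 = 3.3.
DWL = ½ × 2.0625 × 3.3 = $3.40.

$3.40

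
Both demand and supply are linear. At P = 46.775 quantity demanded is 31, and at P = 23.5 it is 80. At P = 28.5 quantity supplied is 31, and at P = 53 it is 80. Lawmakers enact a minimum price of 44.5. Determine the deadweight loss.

Demand slope = (23.5 − 46.775)/(80 − 31) = −0.475, so P = 61.5 − 0.475Q.
Supply slope = (53 − 28.5)/(80 − 31) = 0.5, so P = 13 + 0.5Q.
Competitive equilibrium: 61.5 − 0.475Q = 13 + 0.5Q → Q* = 49.7436, P* = 37.8718.
At the floor P = 44.5, quantity demanded = (61.5 − 44.5)/0.475 = 35.7895.
Sellers' marginal cost at Q' = 35.7895: 13 + 0.5·35.7895 = 30.8948.
ΔQ = 49.7436 − 35.7895 = 13.9541; wedge = 44.5 − 30.8948 = 13.6052.
DWL = ½ × 13.9541 × 13.6052 = 94.92.

94.92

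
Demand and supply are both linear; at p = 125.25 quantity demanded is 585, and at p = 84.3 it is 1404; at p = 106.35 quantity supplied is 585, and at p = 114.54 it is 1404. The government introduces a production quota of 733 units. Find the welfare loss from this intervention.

836.67

Demand slope = (84.3 − 125.25)/(1404 − 585) = −0.05, so p = 154.5 − 0.05q.
Supply slope = (114.54 − 106.35)/(1404 − 585) = 0.01, so p = 100.5 + 0.01q.
Competitive equilibrium: 154.5 − 0.05q = 100.5 + 0.01q → q* = 900, p* = 109.5.
At q = 733: demand price = 154.5 − 0.05·733 = 117.85; supply price = 100.5 + 0.01·733 = 107.83.
Δq = 900 − 733 = 167; wedge = 117.85 − 107.83 = 10.02.
Welfare loss = ½ × 167 × 10.02 = 836.67.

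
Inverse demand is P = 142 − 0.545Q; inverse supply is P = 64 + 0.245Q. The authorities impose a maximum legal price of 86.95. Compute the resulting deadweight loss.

Competitive equilibrium: 142 − 0.545Q = 64 + 0.245Q → Q* = 98.7342, P* = 88.1899.
At the ceiling P = 86.95, quantity supplied = (86.95 − 64)/0.245 = 93.6735.
Willingness to pay at Q' = 93.6735: 142 − 0.545·93.6735 = 90.9479.
ΔQ = 98.7342 − 93.6735 = 5.0607; wedge = 90.9479 − 86.95 = 3.9979.
DWL = ½ × 5.0607 × 3.9979 = 10.12.

10.12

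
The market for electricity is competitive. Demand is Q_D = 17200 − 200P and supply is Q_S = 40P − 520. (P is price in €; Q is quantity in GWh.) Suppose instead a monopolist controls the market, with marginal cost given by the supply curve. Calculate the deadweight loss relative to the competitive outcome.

In inverse form: demand P = 86 − 0.005Q, supply P = 13 + 0.025Q.
Competitive equilibrium: 86 − 0.005Q = 13 + 0.025Q → Q* = 2433.333333, P* = 73.833333.
Marginal revenue: MR = 86 − 0.01Q. Set MR = MC: 86 − 0.01Q = 13 + 0.025Q → Q_m = 2085.714286.
Price P_m = 86 − 0.005·2085.714286 = 75.571429; MC(Q_m) = 13 + 0.025·2085.714286 = 65.142857.
Competitive Q* = 2433.333333, so ΔQ = 347.619047; wedge = 75.571429 − 65.142857 = 10.428572.
Deadweight loss = ½ × 347.619047 × 10.428572 = €1812.59.

€1812.59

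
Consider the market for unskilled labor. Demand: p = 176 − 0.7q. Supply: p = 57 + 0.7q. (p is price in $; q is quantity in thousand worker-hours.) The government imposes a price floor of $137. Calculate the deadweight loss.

$600.36 thousand

Competitive equilibrium: 176 − 0.7q = 57 + 0.7q → q* = 85, p* = 116.5.
At the floor p = 137, quantity demanded = (176 − 137)/0.7 = 55.7143.
Sellers' marginal cost at q' = 55.7143: 57 + 0.7·55.7143 = 96.
Δq = 85 − 55.7143 = 29.2857; wedge = 137 − 96 = 41.
Deadweight loss = ½ × 29.2857 × 41 = $600.36 thousand.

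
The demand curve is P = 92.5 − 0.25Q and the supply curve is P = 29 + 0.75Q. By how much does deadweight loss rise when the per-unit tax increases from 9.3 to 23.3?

Competitive equilibrium: 92.5 − 0.25Q = 29 + 0.75Q → Q* = 63.5, P* = 76.625.
For a per-unit tax t: ΔQ = t/1, so DWL = ½·t·(t/1) = t²/2.
At t = 9.3: DWL = 43.245. At t = 23.3: DWL = 271.445.
Increase = 271.445 − 43.245 = 228.20.

228.20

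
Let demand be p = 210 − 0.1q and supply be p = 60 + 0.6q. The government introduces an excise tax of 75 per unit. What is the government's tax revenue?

Competitive equilibrium: 210 − 0.1q = 60 + 0.6q → q* = 214.28571, p* = 188.57143.
With the tax, the buyer price exceeds the seller price by 75: (210 − 0.1q) − (60 + 0.6q) = 75 → q' = 107.14286.
Tax revenue = 75 × 107.14286 = 8035.71.

8035.71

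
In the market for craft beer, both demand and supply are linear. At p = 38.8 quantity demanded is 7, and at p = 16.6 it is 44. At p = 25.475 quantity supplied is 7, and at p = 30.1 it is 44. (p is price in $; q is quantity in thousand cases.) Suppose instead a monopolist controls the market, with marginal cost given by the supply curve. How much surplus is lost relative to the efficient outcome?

$47.88 thousand

Demand slope = (16.6 − 38.8)/(44 − 7) = −0.6, so p = 43 − 0.6q.
Supply slope = (30.1 − 25.475)/(44 − 7) = 0.125, so p = 24.6 + 0.125q.
Competitive equilibrium: 43 − 0.6q = 24.6 + 0.125q → q* = 25.3793, p* = 27.7724.
Marginal revenue: MR = 43 − 1.2q. Set MR = MC: 43 − 1.2q = 24.6 + 0.125q → q_m = 13.8868.
Price p_m = 43 − 0.6·13.8868 = 34.6679; MC(q_m) = 24.6 + 0.125·13.8868 = 26.3359.
Competitive q* = 25.3793, so Δq = 11.4925; wedge = 34.6679 − 26.3359 = 8.332.
Welfare loss = ½ × 11.4925 × 8.332 = $47.88 thousand.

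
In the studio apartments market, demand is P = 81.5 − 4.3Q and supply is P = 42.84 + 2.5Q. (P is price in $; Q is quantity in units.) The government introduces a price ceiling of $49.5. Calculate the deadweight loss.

$31.04

Competitive equilibrium: 81.5 − 4.3Q = 42.84 + 2.5Q → Q* = 5.6853, P* = 57.0532.
At the ceiling P = 49.5, quantity supplied = (49.5 − 42.84)/2.5 = 2.664.
Willingness to pay at Q' = 2.664: 81.5 − 4.3·2.664 = 70.0448.
ΔQ = 5.6853 − 2.664 = 3.0213; wedge = 70.0448 − 49.5 = 20.5448.
Deadweight loss = ½ × 3.0213 × 20.5448 = $31.04.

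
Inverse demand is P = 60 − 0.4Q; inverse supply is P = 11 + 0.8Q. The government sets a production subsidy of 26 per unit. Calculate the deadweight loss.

281.67

Competitive equilibrium: 60 − 0.4Q = 11 + 0.8Q → Q* = 40.8333, P* = 43.6667.
The subsidy lowers effective supply by 26: P = 0.8Q − 15.
New quantity: 60 − 0.4Q = 0.8Q − 15 → Q' = 62.5.
Overproduction ΔQ = 62.5 − 40.8333 = 21.6667; wedge = subsidy = 26.
Welfare loss = ½ × 21.6667 × 26 = 281.67.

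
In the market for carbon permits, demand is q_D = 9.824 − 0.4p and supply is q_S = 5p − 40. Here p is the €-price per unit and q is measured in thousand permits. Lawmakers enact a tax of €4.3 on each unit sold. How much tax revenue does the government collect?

€19.53 thousand

In inverse form: demand p = 24.56 − 2.5q, supply p = 8 + 0.2q.
Competitive equilibrium: 24.56 − 2.5q = 8 + 0.2q → q* = 6.1333, p* = 9.2267.
With the tax, the buyer price exceeds the seller price by 4.3: (24.56 − 2.5q) − (8 + 0.2q) = 4.3 → q' = 4.5407.
Tax revenue = 4.3 × 4.5407 = €19.53 thousand.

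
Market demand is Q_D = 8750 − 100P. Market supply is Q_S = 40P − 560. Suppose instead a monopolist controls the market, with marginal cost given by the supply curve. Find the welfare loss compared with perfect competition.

In inverse form: demand P = 87.5 − 0.01Q, supply P = 14 + 0.025Q.
Competitive equilibrium: 87.5 − 0.01Q = 14 + 0.025Q → Q* = 2100, P* = 66.5.
Marginal revenue: MR = 87.5 − 0.02Q. Set MR = MC: 87.5 − 0.02Q = 14 + 0.025Q → Q_m = 1633.33333.
Price P_m = 87.5 − 0.01·1633.33333 = 71.16667; MC(Q_m) = 14 + 0.025·1633.33333 = 54.83333.
Competitive Q* = 2100, so ΔQ = 466.66667; wedge = 71.16667 − 54.83333 = 16.33334.
Deadweight loss = ½ × 466.66667 × 16.33334 = 3811.11.

3811.11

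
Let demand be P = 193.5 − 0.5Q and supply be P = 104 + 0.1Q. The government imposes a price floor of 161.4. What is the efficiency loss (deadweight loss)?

2165.80

Competitive equilibrium: 193.5 − 0.5Q = 104 + 0.1Q → Q* = 149.1667, P* = 118.9167.
At the floor P = 161.4, quantity demanded = (193.5 − 161.4)/0.5 = 64.2.
Sellers' marginal cost at Q' = 64.2: 104 + 0.1·64.2 = 110.42.
ΔQ = 149.1667 − 64.2 = 84.9667; wedge = 161.4 − 110.42 = 50.98.
Deadweight loss = ½ × 84.9667 × 50.98 = 2165.80.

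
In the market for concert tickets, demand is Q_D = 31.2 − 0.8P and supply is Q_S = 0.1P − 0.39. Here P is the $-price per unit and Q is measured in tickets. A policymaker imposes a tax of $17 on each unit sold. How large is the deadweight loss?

$12.84

In inverse form: demand P = 39 − 1.25Q, supply P = 3.9 + 10Q.
Competitive equilibrium: 39 − 1.25Q = 3.9 + 10Q → Q* = 3.12, P* = 35.1.
With the tax, the buyer price exceeds the seller price by 17: (39 − 1.25Q) − (3.9 + 10Q) = 17 → Q' = 1.6089.
ΔQ = 3.12 − 1.6089 = 1.5111; the wedge equals the tax, 17.
Deadweight loss = ½ × 1.5111 × 17 = $12.84.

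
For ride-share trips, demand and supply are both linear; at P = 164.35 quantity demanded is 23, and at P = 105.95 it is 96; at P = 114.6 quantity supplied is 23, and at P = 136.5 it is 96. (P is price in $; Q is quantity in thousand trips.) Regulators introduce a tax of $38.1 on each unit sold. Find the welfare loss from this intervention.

$659.82 thousand

Demand slope = (105.95 − 164.35)/(96 − 23) = −0.8, so P = 182.75 − 0.8Q.
Supply slope = (136.5 − 114.6)/(96 − 23) = 0.3, so P = 107.7 + 0.3Q.
Competitive equilibrium: 182.75 − 0.8Q = 107.7 + 0.3Q → Q* = 68.2273, P* = 128.1682.
With the tax, the buyer price exceeds the seller price by 38.1: (182.75 − 0.8Q) − (107.7 + 0.3Q) = 38.1 → Q' = 33.5909.
ΔQ = 68.2273 − 33.5909 = 34.6364; the wedge equals the tax, 38.1.
DWL = ½ × 34.6364 × 38.1 = $659.82 thousand.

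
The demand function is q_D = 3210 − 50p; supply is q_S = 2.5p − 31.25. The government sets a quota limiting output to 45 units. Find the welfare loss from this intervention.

1280.76

In inverse form: demand p = 64.2 − 0.02q, supply p = 12.5 + 0.4q.
Competitive equilibrium: 64.2 − 0.02q = 12.5 + 0.4q → q* = 123.0952, p* = 61.7381.
At q = 45: demand price = 64.2 − 0.02·45 = 63.3; supply price = 12.5 + 0.4·45 = 30.5.
Δq = 123.0952 − 45 = 78.0952; wedge = 63.3 − 30.5 = 32.8.
The triangle = ½ × 78.0952 × 32.8 = 1280.76.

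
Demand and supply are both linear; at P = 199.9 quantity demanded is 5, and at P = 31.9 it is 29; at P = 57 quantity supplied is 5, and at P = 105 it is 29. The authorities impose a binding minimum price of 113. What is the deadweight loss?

53.98

Demand slope = (31.9 − 199.9)/(29 − 5) = −7, so P = 234.9 − 7Q.
Supply slope = (105 − 57)/(29 − 5) = 2, so P = 47 + 2Q.
Competitive equilibrium: 234.9 − 7Q = 47 + 2Q → Q* = 20.8778, P* = 88.7556.
At the floor P = 113, quantity demanded = (234.9 − 113)/7 = 17.4143.
Sellers' marginal cost at Q' = 17.4143: 47 + 2·17.4143 = 81.8286.
ΔQ = 20.8778 − 17.4143 = 3.4635; wedge = 113 − 81.8286 = 31.1714.
The triangle = ½ × 3.4635 × 31.1714 = 53.98.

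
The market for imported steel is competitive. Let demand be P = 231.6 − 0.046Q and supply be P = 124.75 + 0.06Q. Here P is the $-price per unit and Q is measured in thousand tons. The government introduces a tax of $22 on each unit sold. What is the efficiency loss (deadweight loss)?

Competitive equilibrium: 231.6 − 0.046Q = 124.75 + 0.06Q → Q* = 1008.0189, P* = 185.2311.
With the tax, the buyer price exceeds the seller price by 22: (231.6 − 0.046Q) − (124.75 + 0.06Q) = 22 → Q' = 800.4717.
ΔQ = 1008.0189 − 800.4717 = 207.5472; the wedge equals the tax, 22.
DWL = ½ × 207.5472 × 22 = $2283.02 thousand.

$2283.02 thousand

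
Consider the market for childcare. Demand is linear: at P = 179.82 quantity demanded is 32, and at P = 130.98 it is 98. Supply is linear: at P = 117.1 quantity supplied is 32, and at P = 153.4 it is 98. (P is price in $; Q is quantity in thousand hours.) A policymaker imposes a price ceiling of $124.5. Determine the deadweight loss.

$797.62 thousand

Demand slope = (130.98 − 179.82)/(98 − 32) = −0.74, so P = 203.5 − 0.74Q.
Supply slope = (153.4 − 117.1)/(98 − 32) = 0.55, so P = 99.5 + 0.55Q.
Competitive equilibrium: 203.5 − 0.74Q = 99.5 + 0.55Q → Q* = 80.6202, P* = 143.8411.
At the ceiling P = 124.5, quantity supplied = (124.5 − 99.5)/0.55 = 45.4545.
Willingness to pay at Q' = 45.4545: 203.5 − 0.74·45.4545 = 169.8637.
ΔQ = 80.6202 − 45.4545 = 35.1657; wedge = 169.8637 − 124.5 = 45.3637.
Welfare loss = ½ × 35.1657 × 45.3637 = $797.62 thousand.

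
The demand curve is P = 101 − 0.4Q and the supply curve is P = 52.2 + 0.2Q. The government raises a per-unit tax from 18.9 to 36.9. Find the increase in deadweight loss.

837

Competitive equilibrium: 101 − 0.4Q = 52.2 + 0.2Q → Q* = 81.3333, P* = 68.4667.
For a per-unit tax t: ΔQ = t/0.6, so DWL = ½·t·(t/0.6) = t²/1.2.
At t = 18.9: DWL = 297.675. At t = 36.9: DWL = 1134.675.
Increase = 1134.675 − 297.675 = 837.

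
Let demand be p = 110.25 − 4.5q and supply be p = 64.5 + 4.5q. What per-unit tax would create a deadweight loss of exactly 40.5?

27

Competitive equilibrium: 110.25 − 4.5q = 64.5 + 4.5q → q* = 5.0833, p* = 87.375.
A tax t gives Δq = t/9 and wedge t, so DWL = t²/18.
t²/18 = 40.5 → t² = 729 → t = 27.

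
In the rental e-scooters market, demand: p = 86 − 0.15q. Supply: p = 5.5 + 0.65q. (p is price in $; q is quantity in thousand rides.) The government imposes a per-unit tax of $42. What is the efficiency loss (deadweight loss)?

Competitive equilibrium: 86 − 0.15q = 5.5 + 0.65q → q* = 100.625, p* = 70.9063.
With the tax, the buyer price exceeds the seller price by 42: (86 − 0.15q) − (5.5 + 0.65q) = 42 → q' = 48.125.
Δq = 100.625 − 48.125 = 52.5; the wedge equals the tax, 42.
The triangle = ½ × 52.5 × 42 = $1102.50 thousand.

$1102.50 thousand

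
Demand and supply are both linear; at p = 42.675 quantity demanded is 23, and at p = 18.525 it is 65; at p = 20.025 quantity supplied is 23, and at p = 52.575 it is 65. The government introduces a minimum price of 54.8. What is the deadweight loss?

967.77

Demand slope = (18.525 − 42.675)/(65 − 23) = −0.575, so p = 55.9 − 0.575q.
Supply slope = (52.575 − 20.025)/(65 − 23) = 0.775, so p = 2.2 + 0.775q.
Competitive equilibrium: 55.9 − 0.575q = 2.2 + 0.775q → q* = 39.77778, p* = 33.02778.
At the floor p = 54.8, quantity demanded = (55.9 − 54.8)/0.575 = 1.91304.
Sellers' marginal cost at q' = 1.91304: 2.2 + 0.775·1.91304 = 3.68261.
Δq = 39.77778 − 1.91304 = 37.86474; wedge = 54.8 − 3.68261 = 51.11739.
Deadweight loss = ½ × 37.86474 × 51.11739 = 967.77.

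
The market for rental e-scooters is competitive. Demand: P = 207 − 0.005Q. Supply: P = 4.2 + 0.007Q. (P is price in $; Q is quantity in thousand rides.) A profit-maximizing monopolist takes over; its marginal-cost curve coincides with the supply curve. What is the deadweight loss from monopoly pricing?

Competitive equilibrium: 207 − 0.005Q = 4.2 + 0.007Q → Q* = 16900, P* = 122.5.
Marginal revenue: MR = 207 − 0.01Q. Set MR = MC: 207 − 0.01Q = 4.2 + 0.007Q → Q_m = 11929.411765.
Price P_m = 207 − 0.005·11929.411765 = 147.352941; MC(Q_m) = 4.2 + 0.007·11929.411765 = 87.705882.
Competitive Q* = 16900, so ΔQ = 4970.588235; wedge = 147.352941 − 87.705882 = 59.647059.
DWL = ½ × 4970.588235 × 59.647059 = $148240.48 thousand.

$148240.48 thousand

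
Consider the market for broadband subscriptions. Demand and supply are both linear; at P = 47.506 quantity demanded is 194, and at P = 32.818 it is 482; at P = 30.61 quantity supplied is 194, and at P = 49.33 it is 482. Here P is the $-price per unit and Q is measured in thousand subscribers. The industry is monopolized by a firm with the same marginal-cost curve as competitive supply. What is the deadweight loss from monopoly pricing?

$624.04 thousand

Demand slope = (32.818 − 47.506)/(482 − 194) = −0.051, so P = 57.4 − 0.051Q.
Supply slope = (49.33 − 30.61)/(482 − 194) = 0.065, so P = 18 + 0.065Q.
Competitive equilibrium: 57.4 − 0.051Q = 18 + 0.065Q → Q* = 339.6552, P* = 40.0776.
Marginal revenue: MR = 57.4 − 0.102Q. Set MR = MC: 57.4 − 0.102Q = 18 + 0.065Q → Q_m = 235.9281.
Price P_m = 57.4 − 0.051·235.9281 = 45.3677; MC(Q_m) = 18 + 0.065·235.9281 = 33.3353.
Competitive Q* = 339.6552, so ΔQ = 103.7271; wedge = 45.3677 − 33.3353 = 12.0324.
DWL = ½ × 103.7271 × 12.0324 = $624.04 thousand.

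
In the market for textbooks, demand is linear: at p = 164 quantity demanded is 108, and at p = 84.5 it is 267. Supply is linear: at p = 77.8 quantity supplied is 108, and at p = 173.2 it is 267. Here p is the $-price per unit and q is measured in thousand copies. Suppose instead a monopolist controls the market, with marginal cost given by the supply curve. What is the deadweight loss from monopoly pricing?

$1865.46 thousand

Demand slope = (84.5 − 164)/(267 − 108) = −0.5, so p = 218 − 0.5q.
Supply slope = (173.2 − 77.8)/(267 − 108) = 0.6, so p = 13 + 0.6q.
Competitive equilibrium: 218 − 0.5q = 13 + 0.6q → q* = 186.3636, p* = 124.8182.
Marginal revenue: MR = 218 − q. Set MR = MC: 218 − q = 13 + 0.6q → q_m = 128.125.
Price p_m = 218 − 0.5·128.125 = 153.9375; MC(q_m) = 13 + 0.6·128.125 = 89.875.
Competitive q* = 186.3636, so Δq = 58.2386; wedge = 153.9375 − 89.875 = 64.0625.
Deadweight loss = ½ × 58.2386 × 64.0625 = $1865.46 thousand.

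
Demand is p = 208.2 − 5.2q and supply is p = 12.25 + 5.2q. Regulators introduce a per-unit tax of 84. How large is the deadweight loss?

Competitive equilibrium: 208.2 − 5.2q = 12.25 + 5.2q → q* = 18.8413, p* = 110.225.
With the tax, the buyer price exceeds the seller price by 84: (208.2 − 5.2q) − (12.25 + 5.2q) = 84 → q' = 10.7644.
Δq = 18.8413 − 10.7644 = 8.0769; the wedge equals the tax, 84.
DWL = ½ × 8.0769 × 84 = 339.23.

339.23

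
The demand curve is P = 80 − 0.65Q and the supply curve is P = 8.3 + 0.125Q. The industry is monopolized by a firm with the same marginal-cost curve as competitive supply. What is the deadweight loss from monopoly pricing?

690.09

Competitive equilibrium: 80 − 0.65Q = 8.3 + 0.125Q → Q* = 92.51613, P* = 19.86452.
Marginal revenue: MR = 80 − 1.3Q. Set MR = MC: 80 − 1.3Q = 8.3 + 0.125Q → Q_m = 50.31579.
Price P_m = 80 − 0.65·50.31579 = 47.29474; MC(Q_m) = 8.3 + 0.125·50.31579 = 14.58947.
Competitive Q* = 92.51613, so ΔQ = 42.20034; wedge = 47.29474 − 14.58947 = 32.70527.
Welfare loss = ½ × 42.20034 × 32.70527 = 690.09.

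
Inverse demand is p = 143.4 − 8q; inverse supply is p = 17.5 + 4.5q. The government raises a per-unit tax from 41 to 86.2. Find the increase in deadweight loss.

Competitive equilibrium: 143.4 − 8q = 17.5 + 4.5q → q* = 10.072, p* = 62.824.
For a per-unit tax t: Δq = t/12.5, so DWL = ½·t·(t/12.5) = t²/25.
At t = 41: DWL = 67.24. At t = 86.2: DWL = 297.218.
Increase = 297.218 − 67.24 = 229.98.

229.98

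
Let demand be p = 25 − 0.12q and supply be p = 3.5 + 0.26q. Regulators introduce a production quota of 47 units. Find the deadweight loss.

17.43

Competitive equilibrium: 25 − 0.12q = 3.5 + 0.26q → q* = 56.5789, p* = 18.2105.
At q = 47: demand price = 25 − 0.12·47 = 19.36; supply price = 3.5 + 0.26·47 = 15.72.
Δq = 56.5789 − 47 = 9.5789; wedge = 19.36 − 15.72 = 3.64.
Welfare loss = ½ × 9.5789 × 3.64 = 17.43.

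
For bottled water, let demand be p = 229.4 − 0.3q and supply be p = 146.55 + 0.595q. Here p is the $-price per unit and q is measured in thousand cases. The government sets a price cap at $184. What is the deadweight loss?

Competitive equilibrium: 229.4 − 0.3q = 146.55 + 0.595q → q* = 92.5698, p* = 201.6291.
At the ceiling p = 184, quantity supplied = (184 − 146.55)/0.595 = 62.9412.
Willingness to pay at q' = 62.9412: 229.4 − 0.3·62.9412 = 210.5176.
Δq = 92.5698 − 62.9412 = 29.6286; wedge = 210.5176 − 184 = 26.5176.
Welfare loss = ½ × 29.6286 × 26.5176 = $392.84 thousand.

$392.84 thousand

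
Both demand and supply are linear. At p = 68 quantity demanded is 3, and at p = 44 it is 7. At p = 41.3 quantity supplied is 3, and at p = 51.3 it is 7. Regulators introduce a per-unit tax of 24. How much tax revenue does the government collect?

79.62

Demand slope = (44 − 68)/(7 − 3) = −6, so p = 86 − 6q.
Supply slope = (51.3 − 41.3)/(7 − 3) = 2.5, so p = 33.8 + 2.5q.
Competitive equilibrium: 86 − 6q = 33.8 + 2.5q → q* = 6.1412, p* = 49.1529.
With the tax, the buyer price exceeds the seller price by 24: (86 − 6q) − (33.8 + 2.5q) = 24 → q' = 3.3176.
Tax revenue = 24 × 3.3176 = 79.62.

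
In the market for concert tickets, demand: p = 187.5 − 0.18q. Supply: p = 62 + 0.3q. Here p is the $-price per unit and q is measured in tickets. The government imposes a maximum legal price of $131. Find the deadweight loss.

Competitive equilibrium: 187.5 − 0.18q = 62 + 0.3q → q* = 261.4583, p* = 140.4375.
At the ceiling p = 131, quantity supplied = (131 − 62)/0.3 = 230.
Willingness to pay at q' = 230: 187.5 − 0.18·230 = 146.1.
Δq = 261.4583 − 230 = 31.4583; wedge = 146.1 − 131 = 15.1.
Welfare loss = ½ × 31.4583 × 15.1 = $237.51.

$237.51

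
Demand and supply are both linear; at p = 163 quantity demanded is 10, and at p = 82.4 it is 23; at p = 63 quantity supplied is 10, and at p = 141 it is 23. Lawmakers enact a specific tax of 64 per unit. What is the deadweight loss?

167.87

Demand slope = (82.4 − 163)/(23 − 10) = −6.2, so p = 225 − 6.2q.
Supply slope = (141 − 63)/(23 − 10) = 6, so p = 3 + 6q.
Competitive equilibrium: 225 − 6.2q = 3 + 6q → q* = 18.1967, p* = 112.1803.
With the tax, the buyer price exceeds the seller price by 64: (225 − 6.2q) − (3 + 6q) = 64 → q' = 12.9508.
Δq = 18.1967 − 12.9508 = 5.2459; the wedge equals the tax, 64.
DWL = ½ × 5.2459 × 64 = 167.87.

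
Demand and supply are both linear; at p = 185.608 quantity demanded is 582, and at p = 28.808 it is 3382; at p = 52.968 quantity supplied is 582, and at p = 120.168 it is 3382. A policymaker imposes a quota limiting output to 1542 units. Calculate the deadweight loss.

Demand slope = (28.808 − 185.608)/(3382 − 582) = −0.056, so p = 218.2 − 0.056q.
Supply slope = (120.168 − 52.968)/(3382 − 582) = 0.024, so p = 39 + 0.024q.
Competitive equilibrium: 218.2 − 0.056q = 39 + 0.024q → q* = 2240, p* = 92.76.
At q = 1542: demand price = 218.2 − 0.056·1542 = 131.848; supply price = 39 + 0.024·1542 = 76.008.
Δq = 2240 − 1542 = 698; wedge = 131.848 − 76.008 = 55.84.
Welfare loss = ½ × 698 × 55.84 = 19488.16.

19488.16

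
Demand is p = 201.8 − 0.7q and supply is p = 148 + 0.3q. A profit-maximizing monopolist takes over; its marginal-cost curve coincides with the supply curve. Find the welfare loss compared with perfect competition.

245.38

Competitive equilibrium: 201.8 − 0.7q = 148 + 0.3q → q* = 53.8, p* = 164.14.
Marginal revenue: MR = 201.8 − 1.4q. Set MR = MC: 201.8 − 1.4q = 148 + 0.3q → q_m = 31.6471.
Price p_m = 201.8 − 0.7·31.6471 = 179.647; MC(q_m) = 148 + 0.3·31.6471 = 157.4941.
Competitive q* = 53.8, so Δq = 22.1529; wedge = 179.647 − 157.4941 = 22.1529.
DWL = ½ × 22.1529 × 22.1529 = 245.38.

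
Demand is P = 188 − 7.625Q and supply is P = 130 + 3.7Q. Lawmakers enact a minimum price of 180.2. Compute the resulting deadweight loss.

95.12

Competitive equilibrium: 188 − 7.625Q = 130 + 3.7Q → Q* = 5.12141, P* = 148.94923.
At the floor P = 180.2, quantity demanded = (188 − 180.2)/7.625 = 1.02295.
Sellers' marginal cost at Q' = 1.02295: 130 + 3.7·1.02295 = 133.78492.
ΔQ = 5.12141 − 1.02295 = 4.09846; wedge = 180.2 − 133.78492 = 46.41508.
DWL = ½ × 4.09846 × 46.41508 = 95.12.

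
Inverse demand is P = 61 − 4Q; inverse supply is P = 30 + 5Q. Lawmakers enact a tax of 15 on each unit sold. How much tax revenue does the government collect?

Competitive equilibrium: 61 − 4Q = 30 + 5Q → Q* = 3.4444, P* = 47.2222.
With the tax, the buyer price exceeds the seller price by 15: (61 − 4Q) − (30 + 5Q) = 15 → Q' = 1.7778.
Tax revenue = 15 × 1.7778 = 26.67.

26.67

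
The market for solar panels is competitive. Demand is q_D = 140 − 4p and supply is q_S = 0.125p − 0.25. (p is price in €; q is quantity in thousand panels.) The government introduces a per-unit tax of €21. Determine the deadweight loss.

€26.73 thousand

In inverse form: demand p = 35 − 0.25q, supply p = 2 + 8q.
Competitive equilibrium: 35 − 0.25q = 2 + 8q → q* = 4, p* = 34.
With the tax, the buyer price exceeds the seller price by 21: (35 − 0.25q) − (2 + 8q) = 21 → q' = 1.4545.
Δq = 4 − 1.4545 = 2.5455; the wedge equals the tax, 21.
The triangle = ½ × 2.5455 × 21 = €26.73 thousand.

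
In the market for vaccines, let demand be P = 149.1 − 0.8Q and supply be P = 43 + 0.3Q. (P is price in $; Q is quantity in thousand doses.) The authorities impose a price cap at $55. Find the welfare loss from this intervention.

Competitive equilibrium: 149.1 − 0.8Q = 43 + 0.3Q → Q* = 96.4545, P* = 71.9364.
At the ceiling P = 55, quantity supplied = (55 − 43)/0.3 = 40.
Willingness to pay at Q' = 40: 149.1 − 0.8·40 = 117.1.
ΔQ = 96.4545 − 40 = 56.4545; wedge = 117.1 − 55 = 62.1.
Welfare loss = ½ × 56.4545 × 62.1 = $1752.91 thousand.

$1752.91 thousand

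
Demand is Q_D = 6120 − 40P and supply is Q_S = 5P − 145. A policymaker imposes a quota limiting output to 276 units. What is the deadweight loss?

8514.69

In inverse form: demand P = 153 − 0.025Q, supply P = 29 + 0.2Q.
Competitive equilibrium: 153 − 0.025Q = 29 + 0.2Q → Q* = 551.1111, P* = 139.2222.
At Q = 276: demand price = 153 − 0.025·276 = 146.1; supply price = 29 + 0.2·276 = 84.2.
ΔQ = 551.1111 − 276 = 275.1111; wedge = 146.1 − 84.2 = 61.9.
DWL = ½ × 275.1111 × 61.9 = 8514.69.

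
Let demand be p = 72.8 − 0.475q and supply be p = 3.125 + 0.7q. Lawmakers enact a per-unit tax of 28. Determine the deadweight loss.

Competitive equilibrium: 72.8 − 0.475q = 3.125 + 0.7q → q* = 59.2979, p* = 44.6335.
With the tax, the buyer price exceeds the seller price by 28: (72.8 − 0.475q) − (3.125 + 0.7q) = 28 → q' = 35.4681.
Δq = 59.2979 − 35.4681 = 23.8298; the wedge equals the tax, 28.
Welfare loss = ½ × 23.8298 × 28 = 333.62.

333.62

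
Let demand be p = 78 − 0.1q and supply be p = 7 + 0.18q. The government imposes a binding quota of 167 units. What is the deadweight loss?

1049.25

Competitive equilibrium: 78 − 0.1q = 7 + 0.18q → q* = 253.5714, p* = 52.6429.
At q = 167: demand price = 78 − 0.1·167 = 61.3; supply price = 7 + 0.18·167 = 37.06.
Δq = 253.5714 − 167 = 86.5714; wedge = 61.3 − 37.06 = 24.24.
Welfare loss = ½ × 86.5714 × 24.24 = 1049.25.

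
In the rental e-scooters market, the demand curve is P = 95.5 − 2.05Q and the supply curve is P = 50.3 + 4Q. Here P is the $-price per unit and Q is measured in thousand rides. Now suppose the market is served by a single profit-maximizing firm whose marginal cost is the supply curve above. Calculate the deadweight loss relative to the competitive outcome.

$10.82 thousand

Competitive equilibrium: 95.5 − 2.05Q = 50.3 + 4Q → Q* = 7.4711, P* = 80.1843.
Marginal revenue: MR = 95.5 − 4.1Q. Set MR = MC: 95.5 − 4.1Q = 50.3 + 4Q → Q_m = 5.5802.
Price P_m = 95.5 − 2.05·5.5802 = 84.0606; MC(Q_m) = 50.3 + 4·5.5802 = 72.6208.
Competitive Q* = 7.4711, so ΔQ = 1.8909; wedge = 84.0606 − 72.6208 = 11.4398.
The triangle = ½ × 1.8909 × 11.4398 = $10.82 thousand.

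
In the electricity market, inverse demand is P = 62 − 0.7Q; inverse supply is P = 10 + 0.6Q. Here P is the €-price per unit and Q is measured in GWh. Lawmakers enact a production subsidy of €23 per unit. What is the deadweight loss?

€203.46

Competitive equilibrium: 62 − 0.7Q = 10 + 0.6Q → Q* = 40, P* = 34.
The subsidy lowers effective supply by 23: P = 0.6Q − 13.
New quantity: 62 − 0.7Q = 0.6Q − 13 → Q' = 57.6923.
Overproduction ΔQ = 57.6923 − 40 = 17.6923; wedge = subsidy = 23.
Deadweight loss = ½ × 17.6923 × 23 = €203.46.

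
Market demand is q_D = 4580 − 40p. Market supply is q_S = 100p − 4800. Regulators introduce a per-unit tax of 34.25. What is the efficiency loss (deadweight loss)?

16758.04

In inverse form: demand p = 114.5 − 0.025q, supply p = 48 + 0.01q.
Competitive equilibrium: 114.5 − 0.025q = 48 + 0.01q → q* = 1900, p* = 67.
With the tax, the buyer price exceeds the seller price by 34.25: (114.5 − 0.025q) − (48 + 0.01q) = 34.25 → q' = 921.4286.
Δq = 1900 − 921.4286 = 978.5714; the wedge equals the tax, 34.25.
Deadweight loss = ½ × 978.5714 × 34.25 = 16758.04.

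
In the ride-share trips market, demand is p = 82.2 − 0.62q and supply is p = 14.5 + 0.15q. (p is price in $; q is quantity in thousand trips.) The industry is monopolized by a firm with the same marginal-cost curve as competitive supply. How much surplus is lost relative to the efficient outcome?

Competitive equilibrium: 82.2 − 0.62q = 14.5 + 0.15q → q* = 87.9221, p* = 27.6883.
Marginal revenue: MR = 82.2 − 1.24q. Set MR = MC: 82.2 − 1.24q = 14.5 + 0.15q → q_m = 48.705.
Price p_m = 82.2 − 0.62·48.705 = 52.0029; MC(q_m) = 14.5 + 0.15·48.705 = 21.8058.
Competitive q* = 87.9221, so Δq = 39.2171; wedge = 52.0029 − 21.8058 = 30.1971.
The triangle = ½ × 39.2171 × 30.1971 = $592.12 thousand.

$592.12 thousand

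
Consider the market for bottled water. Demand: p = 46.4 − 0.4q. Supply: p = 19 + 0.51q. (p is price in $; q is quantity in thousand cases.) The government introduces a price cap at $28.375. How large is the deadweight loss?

$62.58 thousand

Competitive equilibrium: 46.4 − 0.4q = 19 + 0.51q → q* = 30.1099, p* = 34.356.
At the ceiling p = 28.375, quantity supplied = (28.375 − 19)/0.51 = 18.3824.
Willingness to pay at q' = 18.3824: 46.4 − 0.4·18.3824 = 39.047.
Δq = 30.1099 − 18.3824 = 11.7275; wedge = 39.047 − 28.375 = 10.672.
DWL = ½ × 11.7275 × 10.672 = $62.58 thousand.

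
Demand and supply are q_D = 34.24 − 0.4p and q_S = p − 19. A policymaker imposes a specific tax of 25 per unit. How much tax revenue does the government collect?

297.14

In inverse form: demand p = 85.6 − 2.5q, supply p = 19 + q.
Competitive equilibrium: 85.6 − 2.5q = 19 + q → q* = 19.0286, p* = 38.0286.
With the tax, the buyer price exceeds the seller price by 25: (85.6 − 2.5q) − (19 + q) = 25 → q' = 11.8857.
Tax revenue = 25 × 11.8857 = 297.14.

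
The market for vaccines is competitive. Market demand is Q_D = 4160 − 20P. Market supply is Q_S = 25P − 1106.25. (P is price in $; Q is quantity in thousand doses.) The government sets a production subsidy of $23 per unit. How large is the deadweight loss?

In inverse form: demand P = 208 − 0.05Q, supply P = 44.25 + 0.04Q.
Competitive equilibrium: 208 − 0.05Q = 44.25 + 0.04Q → Q* = 1819.4444, P* = 117.0278.
The subsidy lowers effective supply by 23: P = 21.25 + 0.04Q.
New quantity: 208 − 0.05Q = 21.25 + 0.04Q → Q' = 2075.
Overproduction ΔQ = 2075 − 1819.4444 = 255.5556; wedge = subsidy = 23.
Deadweight loss = ½ × 255.5556 × 23 = $2938.89 thousand.

$2938.89 thousand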